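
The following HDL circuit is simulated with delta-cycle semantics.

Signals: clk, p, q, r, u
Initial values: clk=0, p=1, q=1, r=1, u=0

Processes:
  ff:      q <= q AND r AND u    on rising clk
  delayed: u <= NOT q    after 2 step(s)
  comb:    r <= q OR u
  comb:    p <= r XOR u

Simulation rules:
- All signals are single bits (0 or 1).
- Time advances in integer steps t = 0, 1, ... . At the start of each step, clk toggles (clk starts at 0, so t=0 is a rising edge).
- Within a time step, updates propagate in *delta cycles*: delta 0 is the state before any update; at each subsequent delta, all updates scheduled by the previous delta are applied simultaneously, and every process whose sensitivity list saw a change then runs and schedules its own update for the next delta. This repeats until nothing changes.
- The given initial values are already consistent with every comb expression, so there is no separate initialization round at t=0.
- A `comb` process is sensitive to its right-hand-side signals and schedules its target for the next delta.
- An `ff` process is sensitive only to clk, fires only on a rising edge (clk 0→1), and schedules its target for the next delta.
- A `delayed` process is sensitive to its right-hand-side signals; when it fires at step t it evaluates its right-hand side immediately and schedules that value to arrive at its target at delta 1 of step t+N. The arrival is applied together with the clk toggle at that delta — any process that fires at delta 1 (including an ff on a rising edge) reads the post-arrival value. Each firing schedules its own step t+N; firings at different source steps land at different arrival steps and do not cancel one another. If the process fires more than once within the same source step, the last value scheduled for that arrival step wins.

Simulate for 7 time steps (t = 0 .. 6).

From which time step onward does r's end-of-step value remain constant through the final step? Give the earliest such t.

2

t=0 Δ0: r=1 u=0 p=1 q=1 clk=0
  Δ1: clk:0→1
  Δ2: q:1→0
  Δ3: r:1→0
  Δ4: p:1→0
  (4Δ to stable)
t=1 Δ0: r=0 u=0 p=0 q=0 clk=1
  Δ1: clk:1→0
  (1Δ to stable)
t=2 Δ0: r=0 u=0 p=0 q=0 clk=0
  Δ1: u:0→1, clk:0→1
  Δ2: r:0→1, p:0→1
  Δ3: p:1→0
  (3Δ to stable)
t=3 Δ0: r=1 u=1 p=0 q=0 clk=1
  Δ1: clk:1→0
  (1Δ to stable)
t=4 Δ0: r=1 u=1 p=0 q=0 clk=0
  Δ1: clk:0→1
  (1Δ to stable)
t=5 Δ0: r=1 u=1 p=0 q=0 clk=1
  Δ1: clk:1→0
  (1Δ to stable)
t=6 Δ0: r=1 u=1 p=0 q=0 clk=0
  Δ1: clk:0→1
  (1Δ to stable)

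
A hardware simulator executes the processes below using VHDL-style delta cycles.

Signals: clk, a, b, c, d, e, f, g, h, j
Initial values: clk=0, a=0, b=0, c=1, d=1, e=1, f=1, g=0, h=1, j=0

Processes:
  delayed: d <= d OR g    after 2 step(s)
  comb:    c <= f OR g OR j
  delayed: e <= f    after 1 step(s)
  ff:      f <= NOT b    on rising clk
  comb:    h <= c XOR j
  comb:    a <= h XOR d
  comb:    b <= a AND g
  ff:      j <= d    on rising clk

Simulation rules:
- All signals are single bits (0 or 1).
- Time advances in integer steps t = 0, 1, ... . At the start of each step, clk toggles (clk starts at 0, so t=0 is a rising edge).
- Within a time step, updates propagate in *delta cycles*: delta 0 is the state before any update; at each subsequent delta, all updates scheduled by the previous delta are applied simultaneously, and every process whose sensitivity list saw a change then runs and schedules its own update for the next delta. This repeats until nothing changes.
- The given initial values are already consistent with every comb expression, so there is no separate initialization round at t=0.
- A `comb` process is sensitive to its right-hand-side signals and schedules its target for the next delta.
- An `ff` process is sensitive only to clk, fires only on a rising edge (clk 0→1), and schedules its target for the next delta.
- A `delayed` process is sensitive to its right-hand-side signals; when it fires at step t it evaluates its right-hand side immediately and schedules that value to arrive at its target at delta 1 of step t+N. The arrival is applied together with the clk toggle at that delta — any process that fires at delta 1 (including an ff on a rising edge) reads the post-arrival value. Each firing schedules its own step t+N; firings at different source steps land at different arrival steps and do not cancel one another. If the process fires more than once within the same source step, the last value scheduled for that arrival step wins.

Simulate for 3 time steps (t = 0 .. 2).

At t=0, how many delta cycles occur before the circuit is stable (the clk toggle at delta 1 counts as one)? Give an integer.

t0.Δ0 a=0 clk=0 e=1 f=1 b=0 h=1 c=1 j=0 g=0 d=1
t0.Δ1 a=0 clk=1 e=1 f=1 b=0 h=1 c=1 j=0 g=0 d=1
t0.Δ2 a=0 clk=1 e=1 f=1 b=0 h=1 c=1 j=1 g=0 d=1
t0.Δ3 a=0 clk=1 e=1 f=1 b=0 h=0 c=1 j=1 g=0 d=1
t0.Δ4 a=1 clk=1 e=1 f=1 b=0 h=0 c=1 j=1 g=0 d=1
t1.Δ0 a=1 clk=1 e=1 f=1 b=0 h=0 c=1 j=1 g=0 d=1
t1.Δ1 a=1 clk=0 e=1 f=1 b=0 h=0 c=1 j=1 g=0 d=1
t2.Δ0 a=1 clk=0 e=1 f=1 b=0 h=0 c=1 j=1 g=0 d=1
t2.Δ1 a=1 clk=1 e=1 f=1 b=0 h=0 c=1 j=1 g=0 d=1

4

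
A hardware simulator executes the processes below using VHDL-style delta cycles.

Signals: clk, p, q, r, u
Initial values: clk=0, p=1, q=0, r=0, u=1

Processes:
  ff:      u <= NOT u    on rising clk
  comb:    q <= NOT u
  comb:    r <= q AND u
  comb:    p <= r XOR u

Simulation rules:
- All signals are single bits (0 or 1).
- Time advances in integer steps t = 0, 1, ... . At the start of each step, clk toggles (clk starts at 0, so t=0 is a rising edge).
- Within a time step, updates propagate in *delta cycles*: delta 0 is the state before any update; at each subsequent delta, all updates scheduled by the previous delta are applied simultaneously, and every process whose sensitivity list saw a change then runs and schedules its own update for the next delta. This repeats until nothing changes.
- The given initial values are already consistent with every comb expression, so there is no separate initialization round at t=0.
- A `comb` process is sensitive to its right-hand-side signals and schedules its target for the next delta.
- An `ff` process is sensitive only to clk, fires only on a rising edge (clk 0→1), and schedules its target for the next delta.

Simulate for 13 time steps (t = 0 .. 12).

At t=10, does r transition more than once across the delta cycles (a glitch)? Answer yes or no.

yes

[bits: r,q,u,p,clk]
t=0: Δ0=00110 Δ1=00111 Δ2=00011 Δ3=01001 | 3Δ
t=1: Δ0=01001 Δ1=01000 | 1Δ
t=2: Δ0=01000 Δ1=01001 Δ2=01101 Δ3=10111 Δ4=00101 Δ5=00111 | 5Δ
t=3: Δ0=00111 Δ1=00110 | 1Δ
t=4: Δ0=00110 Δ1=00111 Δ2=00011 Δ3=01001 | 3Δ
t=5: Δ0=01001 Δ1=01000 | 1Δ
t=6: Δ0=01000 Δ1=01001 Δ2=01101 Δ3=10111 Δ4=00101 Δ5=00111 | 5Δ
t=7: Δ0=00111 Δ1=00110 | 1Δ
t=8: Δ0=00110 Δ1=00111 Δ2=00011 Δ3=01001 | 3Δ
t=9: Δ0=01001 Δ1=01000 | 1Δ
t=10: Δ0=01000 Δ1=01001 Δ2=01101 Δ3=10111 Δ4=00101 Δ5=00111 | 5Δ
t=11: Δ0=00111 Δ1=00110 | 1Δ
t=12: Δ0=00110 Δ1=00111 Δ2=00011 Δ3=01001 | 3Δ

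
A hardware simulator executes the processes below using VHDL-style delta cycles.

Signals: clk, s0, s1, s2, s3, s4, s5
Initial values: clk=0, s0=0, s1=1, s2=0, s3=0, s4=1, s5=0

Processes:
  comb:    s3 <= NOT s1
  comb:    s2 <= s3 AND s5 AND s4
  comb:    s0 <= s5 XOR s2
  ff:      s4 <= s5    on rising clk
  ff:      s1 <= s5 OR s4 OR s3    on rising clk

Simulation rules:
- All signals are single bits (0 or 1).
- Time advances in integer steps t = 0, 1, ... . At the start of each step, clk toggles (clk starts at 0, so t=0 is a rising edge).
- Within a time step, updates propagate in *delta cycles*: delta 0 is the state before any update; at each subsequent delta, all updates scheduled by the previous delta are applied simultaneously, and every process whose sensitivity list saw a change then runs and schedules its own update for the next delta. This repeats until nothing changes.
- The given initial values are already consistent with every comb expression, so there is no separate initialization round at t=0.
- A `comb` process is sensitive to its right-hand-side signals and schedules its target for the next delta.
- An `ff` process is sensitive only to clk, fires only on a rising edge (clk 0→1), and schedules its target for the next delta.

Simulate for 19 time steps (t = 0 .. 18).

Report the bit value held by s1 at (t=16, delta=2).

1

t0.Δ0 s2=0 s0=0 s4=1 clk=0 s3=0 s5=0 s1=1
t0.Δ1 s2=0 s0=0 s4=1 clk=1 s3=0 s5=0 s1=1
t0.Δ2 s2=0 s0=0 s4=0 clk=1 s3=0 s5=0 s1=1
t1.Δ0 s2=0 s0=0 s4=0 clk=1 s3=0 s5=0 s1=1
t1.Δ1 s2=0 s0=0 s4=0 clk=0 s3=0 s5=0 s1=1
t2.Δ0 s2=0 s0=0 s4=0 clk=0 s3=0 s5=0 s1=1
t2.Δ1 s2=0 s0=0 s4=0 clk=1 s3=0 s5=0 s1=1
t2.Δ2 s2=0 s0=0 s4=0 clk=1 s3=0 s5=0 s1=0
t2.Δ3 s2=0 s0=0 s4=0 clk=1 s3=1 s5=0 s1=0
t3.Δ0 s2=0 s0=0 s4=0 clk=1 s3=1 s5=0 s1=0
t3.Δ1 s2=0 s0=0 s4=0 clk=0 s3=1 s5=0 s1=0
t4.Δ0 s2=0 s0=0 s4=0 clk=0 s3=1 s5=0 s1=0
t4.Δ1 s2=0 s0=0 s4=0 clk=1 s3=1 s5=0 s1=0
t4.Δ2 s2=0 s0=0 s4=0 clk=1 s3=1 s5=0 s1=1
t4.Δ3 s2=0 s0=0 s4=0 clk=1 s3=0 s5=0 s1=1
t5.Δ0 s2=0 s0=0 s4=0 clk=1 s3=0 s5=0 s1=1
t5.Δ1 s2=0 s0=0 s4=0 clk=0 s3=0 s5=0 s1=1
t6.Δ0 s2=0 s0=0 s4=0 clk=0 s3=0 s5=0 s1=1
t6.Δ1 s2=0 s0=0 s4=0 clk=1 s3=0 s5=0 s1=1
t6.Δ2 s2=0 s0=0 s4=0 clk=1 s3=0 s5=0 s1=0
t6.Δ3 s2=0 s0=0 s4=0 clk=1 s3=1 s5=0 s1=0
t7.Δ0 s2=0 s0=0 s4=0 clk=1 s3=1 s5=0 s1=0
t7.Δ1 s2=0 s0=0 s4=0 clk=0 s3=1 s5=0 s1=0
t8.Δ0 s2=0 s0=0 s4=0 clk=0 s3=1 s5=0 s1=0
t8.Δ1 s2=0 s0=0 s4=0 clk=1 s3=1 s5=0 s1=0
t8.Δ2 s2=0 s0=0 s4=0 clk=1 s3=1 s5=0 s1=1
t8.Δ3 s2=0 s0=0 s4=0 clk=1 s3=0 s5=0 s1=1
t9.Δ0 s2=0 s0=0 s4=0 clk=1 s3=0 s5=0 s1=1
t9.Δ1 s2=0 s0=0 s4=0 clk=0 s3=0 s5=0 s1=1
t10.Δ0 s2=0 s0=0 s4=0 clk=0 s3=0 s5=0 s1=1
t10.Δ1 s2=0 s0=0 s4=0 clk=1 s3=0 s5=0 s1=1
t10.Δ2 s2=0 s0=0 s4=0 clk=1 s3=0 s5=0 s1=0
t10.Δ3 s2=0 s0=0 s4=0 clk=1 s3=1 s5=0 s1=0
t11.Δ0 s2=0 s0=0 s4=0 clk=1 s3=1 s5=0 s1=0
t11.Δ1 s2=0 s0=0 s4=0 clk=0 s3=1 s5=0 s1=0
t12.Δ0 s2=0 s0=0 s4=0 clk=0 s3=1 s5=0 s1=0
t12.Δ1 s2=0 s0=0 s4=0 clk=1 s3=1 s5=0 s1=0
t12.Δ2 s2=0 s0=0 s4=0 clk=1 s3=1 s5=0 s1=1
t12.Δ3 s2=0 s0=0 s4=0 clk=1 s3=0 s5=0 s1=1
t13.Δ0 s2=0 s0=0 s4=0 clk=1 s3=0 s5=0 s1=1
t13.Δ1 s2=0 s0=0 s4=0 clk=0 s3=0 s5=0 s1=1
t14.Δ0 s2=0 s0=0 s4=0 clk=0 s3=0 s5=0 s1=1
t14.Δ1 s2=0 s0=0 s4=0 clk=1 s3=0 s5=0 s1=1
t14.Δ2 s2=0 s0=0 s4=0 clk=1 s3=0 s5=0 s1=0
t14.Δ3 s2=0 s0=0 s4=0 clk=1 s3=1 s5=0 s1=0
t15.Δ0 s2=0 s0=0 s4=0 clk=1 s3=1 s5=0 s1=0
t15.Δ1 s2=0 s0=0 s4=0 clk=0 s3=1 s5=0 s1=0
t16.Δ0 s2=0 s0=0 s4=0 clk=0 s3=1 s5=0 s1=0
t16.Δ1 s2=0 s0=0 s4=0 clk=1 s3=1 s5=0 s1=0
t16.Δ2 s2=0 s0=0 s4=0 clk=1 s3=1 s5=0 s1=1
t16.Δ3 s2=0 s0=0 s4=0 clk=1 s3=0 s5=0 s1=1
t17.Δ0 s2=0 s0=0 s4=0 clk=1 s3=0 s5=0 s1=1
t17.Δ1 s2=0 s0=0 s4=0 clk=0 s3=0 s5=0 s1=1
t18.Δ0 s2=0 s0=0 s4=0 clk=0 s3=0 s5=0 s1=1
t18.Δ1 s2=0 s0=0 s4=0 clk=1 s3=0 s5=0 s1=1
t18.Δ2 s2=0 s0=0 s4=0 clk=1 s3=0 s5=0 s1=0
t18.Δ3 s2=0 s0=0 s4=0 clk=1 s3=1 s5=0 s1=0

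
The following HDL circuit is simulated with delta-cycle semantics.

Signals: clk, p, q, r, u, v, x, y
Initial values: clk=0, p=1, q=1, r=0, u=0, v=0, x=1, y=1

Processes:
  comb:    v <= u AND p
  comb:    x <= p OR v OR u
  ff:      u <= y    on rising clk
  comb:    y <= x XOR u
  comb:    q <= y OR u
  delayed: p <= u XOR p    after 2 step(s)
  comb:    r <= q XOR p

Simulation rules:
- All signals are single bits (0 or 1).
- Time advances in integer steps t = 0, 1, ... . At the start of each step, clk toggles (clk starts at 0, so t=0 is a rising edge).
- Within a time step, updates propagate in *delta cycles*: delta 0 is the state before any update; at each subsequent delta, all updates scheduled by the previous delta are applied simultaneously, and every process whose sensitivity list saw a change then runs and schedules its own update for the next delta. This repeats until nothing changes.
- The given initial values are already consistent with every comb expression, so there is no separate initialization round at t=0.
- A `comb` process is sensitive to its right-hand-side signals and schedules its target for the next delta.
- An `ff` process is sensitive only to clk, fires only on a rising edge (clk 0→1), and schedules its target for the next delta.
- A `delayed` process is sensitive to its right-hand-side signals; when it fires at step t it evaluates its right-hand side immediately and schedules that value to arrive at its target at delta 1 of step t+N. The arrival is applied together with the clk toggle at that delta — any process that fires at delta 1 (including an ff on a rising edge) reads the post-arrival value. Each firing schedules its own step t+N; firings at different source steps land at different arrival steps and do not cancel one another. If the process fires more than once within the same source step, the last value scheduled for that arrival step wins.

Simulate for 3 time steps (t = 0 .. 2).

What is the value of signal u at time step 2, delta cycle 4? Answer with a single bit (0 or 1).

0

t0.Δ0 r=0 q=1 x=1 clk=0 y=1 p=1 u=0 v=0
t0.Δ1 r=0 q=1 x=1 clk=1 y=1 p=1 u=0 v=0
t0.Δ2 r=0 q=1 x=1 clk=1 y=1 p=1 u=1 v=0
t0.Δ3 r=0 q=1 x=1 clk=1 y=0 p=1 u=1 v=1
t1.Δ0 r=0 q=1 x=1 clk=1 y=0 p=1 u=1 v=1
t1.Δ1 r=0 q=1 x=1 clk=0 y=0 p=1 u=1 v=1
t2.Δ0 r=0 q=1 x=1 clk=0 y=0 p=1 u=1 v=1
t2.Δ1 r=0 q=1 x=1 clk=1 y=0 p=0 u=1 v=1
t2.Δ2 r=1 q=1 x=1 clk=1 y=0 p=0 u=0 v=0
t2.Δ3 r=1 q=0 x=0 clk=1 y=1 p=0 u=0 v=0
t2.Δ4 r=0 q=1 x=0 clk=1 y=0 p=0 u=0 v=0
t2.Δ5 r=1 q=0 x=0 clk=1 y=0 p=0 u=0 v=0
t2.Δ6 r=0 q=0 x=0 clk=1 y=0 p=0 u=0 v=0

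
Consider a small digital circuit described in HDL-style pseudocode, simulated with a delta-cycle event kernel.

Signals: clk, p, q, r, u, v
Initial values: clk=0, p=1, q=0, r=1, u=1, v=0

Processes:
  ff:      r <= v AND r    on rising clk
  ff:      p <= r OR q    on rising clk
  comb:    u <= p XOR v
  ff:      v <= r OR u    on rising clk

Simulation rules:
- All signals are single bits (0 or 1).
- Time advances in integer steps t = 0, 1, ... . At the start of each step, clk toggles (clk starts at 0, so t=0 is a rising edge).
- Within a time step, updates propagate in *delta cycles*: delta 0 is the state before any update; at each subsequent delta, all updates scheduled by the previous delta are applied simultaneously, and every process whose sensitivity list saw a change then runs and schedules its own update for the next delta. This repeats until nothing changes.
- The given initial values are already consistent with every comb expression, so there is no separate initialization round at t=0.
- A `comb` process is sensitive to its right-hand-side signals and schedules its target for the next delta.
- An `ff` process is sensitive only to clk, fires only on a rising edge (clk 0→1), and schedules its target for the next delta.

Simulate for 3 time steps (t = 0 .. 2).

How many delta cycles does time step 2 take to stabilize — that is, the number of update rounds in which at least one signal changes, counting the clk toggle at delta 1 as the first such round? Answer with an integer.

2

t=0 Δ0: u=1 r=1 q=0 p=1 v=0 clk=0
  Δ1: clk:0→1
  Δ2: r:1→0, v:0→1
  Δ3: u:1→0
  (3Δ to stable)
t=1 Δ0: u=0 r=0 q=0 p=1 v=1 clk=1
  Δ1: clk:1→0
  (1Δ to stable)
t=2 Δ0: u=0 r=0 q=0 p=1 v=1 clk=0
  Δ1: clk:0→1
  Δ2: p:1→0, v:1→0
  (2Δ to stable)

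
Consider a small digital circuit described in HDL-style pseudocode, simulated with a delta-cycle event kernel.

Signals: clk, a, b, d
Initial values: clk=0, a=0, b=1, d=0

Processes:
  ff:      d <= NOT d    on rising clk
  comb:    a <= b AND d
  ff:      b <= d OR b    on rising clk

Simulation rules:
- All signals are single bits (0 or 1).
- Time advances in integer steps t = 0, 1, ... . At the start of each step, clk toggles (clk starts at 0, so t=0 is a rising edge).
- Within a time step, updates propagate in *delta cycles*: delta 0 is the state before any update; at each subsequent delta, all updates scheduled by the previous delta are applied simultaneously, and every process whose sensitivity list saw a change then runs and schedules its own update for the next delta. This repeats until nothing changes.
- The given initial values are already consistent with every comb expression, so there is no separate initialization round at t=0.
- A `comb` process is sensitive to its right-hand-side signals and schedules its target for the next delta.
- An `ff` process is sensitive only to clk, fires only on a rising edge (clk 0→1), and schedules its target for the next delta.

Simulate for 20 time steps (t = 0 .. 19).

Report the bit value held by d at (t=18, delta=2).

t0.Δ0 b=1 a=0 d=0 clk=0
t0.Δ1 b=1 a=0 d=0 clk=1
t0.Δ2 b=1 a=0 d=1 clk=1
t0.Δ3 b=1 a=1 d=1 clk=1
t1.Δ0 b=1 a=1 d=1 clk=1
t1.Δ1 b=1 a=1 d=1 clk=0
t2.Δ0 b=1 a=1 d=1 clk=0
t2.Δ1 b=1 a=1 d=1 clk=1
t2.Δ2 b=1 a=1 d=0 clk=1
t2.Δ3 b=1 a=0 d=0 clk=1
t3.Δ0 b=1 a=0 d=0 clk=1
t3.Δ1 b=1 a=0 d=0 clk=0
t4.Δ0 b=1 a=0 d=0 clk=0
t4.Δ1 b=1 a=0 d=0 clk=1
t4.Δ2 b=1 a=0 d=1 clk=1
t4.Δ3 b=1 a=1 d=1 clk=1
t5.Δ0 b=1 a=1 d=1 clk=1
t5.Δ1 b=1 a=1 d=1 clk=0
t6.Δ0 b=1 a=1 d=1 clk=0
t6.Δ1 b=1 a=1 d=1 clk=1
t6.Δ2 b=1 a=1 d=0 clk=1
t6.Δ3 b=1 a=0 d=0 clk=1
t7.Δ0 b=1 a=0 d=0 clk=1
t7.Δ1 b=1 a=0 d=0 clk=0
t8.Δ0 b=1 a=0 d=0 clk=0
t8.Δ1 b=1 a=0 d=0 clk=1
t8.Δ2 b=1 a=0 d=1 clk=1
t8.Δ3 b=1 a=1 d=1 clk=1
t9.Δ0 b=1 a=1 d=1 clk=1
t9.Δ1 b=1 a=1 d=1 clk=0
t10.Δ0 b=1 a=1 d=1 clk=0
t10.Δ1 b=1 a=1 d=1 clk=1
t10.Δ2 b=1 a=1 d=0 clk=1
t10.Δ3 b=1 a=0 d=0 clk=1
t11.Δ0 b=1 a=0 d=0 clk=1
t11.Δ1 b=1 a=0 d=0 clk=0
t12.Δ0 b=1 a=0 d=0 clk=0
t12.Δ1 b=1 a=0 d=0 clk=1
t12.Δ2 b=1 a=0 d=1 clk=1
t12.Δ3 b=1 a=1 d=1 clk=1
t13.Δ0 b=1 a=1 d=1 clk=1
t13.Δ1 b=1 a=1 d=1 clk=0
t14.Δ0 b=1 a=1 d=1 clk=0
t14.Δ1 b=1 a=1 d=1 clk=1
t14.Δ2 b=1 a=1 d=0 clk=1
t14.Δ3 b=1 a=0 d=0 clk=1
t15.Δ0 b=1 a=0 d=0 clk=1
t15.Δ1 b=1 a=0 d=0 clk=0
t16.Δ0 b=1 a=0 d=0 clk=0
t16.Δ1 b=1 a=0 d=0 clk=1
t16.Δ2 b=1 a=0 d=1 clk=1
t16.Δ3 b=1 a=1 d=1 clk=1
t17.Δ0 b=1 a=1 d=1 clk=1
t17.Δ1 b=1 a=1 d=1 clk=0
t18.Δ0 b=1 a=1 d=1 clk=0
t18.Δ1 b=1 a=1 d=1 clk=1
t18.Δ2 b=1 a=1 d=0 clk=1
t18.Δ3 b=1 a=0 d=0 clk=1
t19.Δ0 b=1 a=0 d=0 clk=1
t19.Δ1 b=1 a=0 d=0 clk=0

0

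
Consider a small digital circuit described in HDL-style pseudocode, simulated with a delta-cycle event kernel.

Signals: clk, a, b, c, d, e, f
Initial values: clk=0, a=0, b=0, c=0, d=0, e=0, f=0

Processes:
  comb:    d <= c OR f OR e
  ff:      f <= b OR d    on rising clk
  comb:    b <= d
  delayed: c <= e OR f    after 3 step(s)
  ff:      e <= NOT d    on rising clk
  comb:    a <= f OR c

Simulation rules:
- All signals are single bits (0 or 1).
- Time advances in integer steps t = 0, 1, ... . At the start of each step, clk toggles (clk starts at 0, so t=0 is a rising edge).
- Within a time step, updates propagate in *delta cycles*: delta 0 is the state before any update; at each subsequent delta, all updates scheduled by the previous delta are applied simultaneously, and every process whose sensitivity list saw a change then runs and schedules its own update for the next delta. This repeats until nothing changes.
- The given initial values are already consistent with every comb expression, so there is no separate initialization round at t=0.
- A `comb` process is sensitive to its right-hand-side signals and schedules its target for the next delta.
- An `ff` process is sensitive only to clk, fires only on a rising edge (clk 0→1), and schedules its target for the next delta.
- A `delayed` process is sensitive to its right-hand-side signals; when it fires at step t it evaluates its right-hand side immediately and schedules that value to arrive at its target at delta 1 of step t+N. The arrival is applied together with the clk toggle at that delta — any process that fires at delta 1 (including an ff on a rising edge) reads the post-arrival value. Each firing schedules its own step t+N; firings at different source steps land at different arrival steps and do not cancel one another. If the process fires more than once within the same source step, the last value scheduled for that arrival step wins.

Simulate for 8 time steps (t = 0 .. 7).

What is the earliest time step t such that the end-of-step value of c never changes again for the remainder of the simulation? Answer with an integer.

t=0 Δ0: clk=0 e=0 a=0 b=0 d=0 f=0 c=0
  Δ1: clk:0→1
  Δ2: e:0→1
  Δ3: d:0→1
  Δ4: b:0→1
  (4Δ to stable)
t=1 Δ0: clk=1 e=1 a=0 b=1 d=1 f=0 c=0
  Δ1: clk:1→0
  (1Δ to stable)
t=2 Δ0: clk=0 e=1 a=0 b=1 d=1 f=0 c=0
  Δ1: clk:0→1
  Δ2: e:1→0, f:0→1
  Δ3: a:0→1
  (3Δ to stable)
t=3 Δ0: clk=1 e=0 a=1 b=1 d=1 f=1 c=0
  Δ1: clk:1→0, c:0→1
  (1Δ to stable)
t=4 Δ0: clk=0 e=0 a=1 b=1 d=1 f=1 c=1
  Δ1: clk:0→1
  (1Δ to stable)
t=5 Δ0: clk=1 e=0 a=1 b=1 d=1 f=1 c=1
  Δ1: clk:1→0
  (1Δ to stable)
t=6 Δ0: clk=0 e=0 a=1 b=1 d=1 f=1 c=1
  Δ1: clk:0→1
  (1Δ to stable)
t=7 Δ0: clk=1 e=0 a=1 b=1 d=1 f=1 c=1
  Δ1: clk:1→0
  (1Δ to stable)

3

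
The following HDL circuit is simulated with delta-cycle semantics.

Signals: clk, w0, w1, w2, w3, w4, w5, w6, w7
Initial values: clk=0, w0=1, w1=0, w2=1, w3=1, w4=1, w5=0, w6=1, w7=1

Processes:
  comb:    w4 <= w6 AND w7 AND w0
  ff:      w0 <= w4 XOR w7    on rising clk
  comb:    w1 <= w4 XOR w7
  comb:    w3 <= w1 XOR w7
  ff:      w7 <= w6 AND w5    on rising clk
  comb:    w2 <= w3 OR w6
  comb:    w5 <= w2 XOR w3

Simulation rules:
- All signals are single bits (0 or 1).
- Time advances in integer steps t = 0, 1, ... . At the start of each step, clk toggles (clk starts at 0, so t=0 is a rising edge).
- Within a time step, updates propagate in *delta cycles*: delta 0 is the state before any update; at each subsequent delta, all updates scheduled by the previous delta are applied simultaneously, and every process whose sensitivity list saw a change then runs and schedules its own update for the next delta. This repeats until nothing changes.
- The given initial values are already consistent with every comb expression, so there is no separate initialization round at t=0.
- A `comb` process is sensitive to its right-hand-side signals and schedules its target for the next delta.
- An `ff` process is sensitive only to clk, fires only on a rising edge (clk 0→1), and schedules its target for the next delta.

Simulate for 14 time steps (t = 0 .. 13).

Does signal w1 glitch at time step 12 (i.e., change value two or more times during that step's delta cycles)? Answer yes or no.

t0.Δ0 clk=0 w7=1 w5=0 w6=1 w3=1 w0=1 w1=0 w4=1 w2=1
t0.Δ1 clk=1 w7=1 w5=0 w6=1 w3=1 w0=1 w1=0 w4=1 w2=1
t0.Δ2 clk=1 w7=0 w5=0 w6=1 w3=1 w0=0 w1=0 w4=1 w2=1
t0.Δ3 clk=1 w7=0 w5=0 w6=1 w3=0 w0=0 w1=1 w4=0 w2=1
t0.Δ4 clk=1 w7=0 w5=1 w6=1 w3=1 w0=0 w1=0 w4=0 w2=1
t0.Δ5 clk=1 w7=0 w5=0 w6=1 w3=0 w0=0 w1=0 w4=0 w2=1
t0.Δ6 clk=1 w7=0 w5=1 w6=1 w3=0 w0=0 w1=0 w4=0 w2=1
t1.Δ0 clk=1 w7=0 w5=1 w6=1 w3=0 w0=0 w1=0 w4=0 w2=1
t1.Δ1 clk=0 w7=0 w5=1 w6=1 w3=0 w0=0 w1=0 w4=0 w2=1
t2.Δ0 clk=0 w7=0 w5=1 w6=1 w3=0 w0=0 w1=0 w4=0 w2=1
t2.Δ1 clk=1 w7=0 w5=1 w6=1 w3=0 w0=0 w1=0 w4=0 w2=1
t2.Δ2 clk=1 w7=1 w5=1 w6=1 w3=0 w0=0 w1=0 w4=0 w2=1
t2.Δ3 clk=1 w7=1 w5=1 w6=1 w3=1 w0=0 w1=1 w4=0 w2=1
t2.Δ4 clk=1 w7=1 w5=0 w6=1 w3=0 w0=0 w1=1 w4=0 w2=1
t2.Δ5 clk=1 w7=1 w5=1 w6=1 w3=0 w0=0 w1=1 w4=0 w2=1
t3.Δ0 clk=1 w7=1 w5=1 w6=1 w3=0 w0=0 w1=1 w4=0 w2=1
t3.Δ1 clk=0 w7=1 w5=1 w6=1 w3=0 w0=0 w1=1 w4=0 w2=1
t4.Δ0 clk=0 w7=1 w5=1 w6=1 w3=0 w0=0 w1=1 w4=0 w2=1
t4.Δ1 clk=1 w7=1 w5=1 w6=1 w3=0 w0=0 w1=1 w4=0 w2=1
t4.Δ2 clk=1 w7=1 w5=1 w6=1 w3=0 w0=1 w1=1 w4=0 w2=1
t4.Δ3 clk=1 w7=1 w5=1 w6=1 w3=0 w0=1 w1=1 w4=1 w2=1
t4.Δ4 clk=1 w7=1 w5=1 w6=1 w3=0 w0=1 w1=0 w4=1 w2=1
t4.Δ5 clk=1 w7=1 w5=1 w6=1 w3=1 w0=1 w1=0 w4=1 w2=1
t4.Δ6 clk=1 w7=1 w5=0 w6=1 w3=1 w0=1 w1=0 w4=1 w2=1
t5.Δ0 clk=1 w7=1 w5=0 w6=1 w3=1 w0=1 w1=0 w4=1 w2=1
t5.Δ1 clk=0 w7=1 w5=0 w6=1 w3=1 w0=1 w1=0 w4=1 w2=1
t6.Δ0 clk=0 w7=1 w5=0 w6=1 w3=1 w0=1 w1=0 w4=1 w2=1
t6.Δ1 clk=1 w7=1 w5=0 w6=1 w3=1 w0=1 w1=0 w4=1 w2=1
t6.Δ2 clk=1 w7=0 w5=0 w6=1 w3=1 w0=0 w1=0 w4=1 w2=1
t6.Δ3 clk=1 w7=0 w5=0 w6=1 w3=0 w0=0 w1=1 w4=0 w2=1
t6.Δ4 clk=1 w7=0 w5=1 w6=1 w3=1 w0=0 w1=0 w4=0 w2=1
t6.Δ5 clk=1 w7=0 w5=0 w6=1 w3=0 w0=0 w1=0 w4=0 w2=1
t6.Δ6 clk=1 w7=0 w5=1 w6=1 w3=0 w0=0 w1=0 w4=0 w2=1
t7.Δ0 clk=1 w7=0 w5=1 w6=1 w3=0 w0=0 w1=0 w4=0 w2=1
t7.Δ1 clk=0 w7=0 w5=1 w6=1 w3=0 w0=0 w1=0 w4=0 w2=1
t8.Δ0 clk=0 w7=0 w5=1 w6=1 w3=0 w0=0 w1=0 w4=0 w2=1
t8.Δ1 clk=1 w7=0 w5=1 w6=1 w3=0 w0=0 w1=0 w4=0 w2=1
t8.Δ2 clk=1 w7=1 w5=1 w6=1 w3=0 w0=0 w1=0 w4=0 w2=1
t8.Δ3 clk=1 w7=1 w5=1 w6=1 w3=1 w0=0 w1=1 w4=0 w2=1
t8.Δ4 clk=1 w7=1 w5=0 w6=1 w3=0 w0=0 w1=1 w4=0 w2=1
t8.Δ5 clk=1 w7=1 w5=1 w6=1 w3=0 w0=0 w1=1 w4=0 w2=1
t9.Δ0 clk=1 w7=1 w5=1 w6=1 w3=0 w0=0 w1=1 w4=0 w2=1
t9.Δ1 clk=0 w7=1 w5=1 w6=1 w3=0 w0=0 w1=1 w4=0 w2=1
t10.Δ0 clk=0 w7=1 w5=1 w6=1 w3=0 w0=0 w1=1 w4=0 w2=1
t10.Δ1 clk=1 w7=1 w5=1 w6=1 w3=0 w0=0 w1=1 w4=0 w2=1
t10.Δ2 clk=1 w7=1 w5=1 w6=1 w3=0 w0=1 w1=1 w4=0 w2=1
t10.Δ3 clk=1 w7=1 w5=1 w6=1 w3=0 w0=1 w1=1 w4=1 w2=1
t10.Δ4 clk=1 w7=1 w5=1 w6=1 w3=0 w0=1 w1=0 w4=1 w2=1
t10.Δ5 clk=1 w7=1 w5=1 w6=1 w3=1 w0=1 w1=0 w4=1 w2=1
t10.Δ6 clk=1 w7=1 w5=0 w6=1 w3=1 w0=1 w1=0 w4=1 w2=1
t11.Δ0 clk=1 w7=1 w5=0 w6=1 w3=1 w0=1 w1=0 w4=1 w2=1
t11.Δ1 clk=0 w7=1 w5=0 w6=1 w3=1 w0=1 w1=0 w4=1 w2=1
t12.Δ0 clk=0 w7=1 w5=0 w6=1 w3=1 w0=1 w1=0 w4=1 w2=1
t12.Δ1 clk=1 w7=1 w5=0 w6=1 w3=1 w0=1 w1=0 w4=1 w2=1
t12.Δ2 clk=1 w7=0 w5=0 w6=1 w3=1 w0=0 w1=0 w4=1 w2=1
t12.Δ3 clk=1 w7=0 w5=0 w6=1 w3=0 w0=0 w1=1 w4=0 w2=1
t12.Δ4 clk=1 w7=0 w5=1 w6=1 w3=1 w0=0 w1=0 w4=0 w2=1
t12.Δ5 clk=1 w7=0 w5=0 w6=1 w3=0 w0=0 w1=0 w4=0 w2=1
t12.Δ6 clk=1 w7=0 w5=1 w6=1 w3=0 w0=0 w1=0 w4=0 w2=1
t13.Δ0 clk=1 w7=0 w5=1 w6=1 w3=0 w0=0 w1=0 w4=0 w2=1
t13.Δ1 clk=0 w7=0 w5=1 w6=1 w3=0 w0=0 w1=0 w4=0 w2=1

yes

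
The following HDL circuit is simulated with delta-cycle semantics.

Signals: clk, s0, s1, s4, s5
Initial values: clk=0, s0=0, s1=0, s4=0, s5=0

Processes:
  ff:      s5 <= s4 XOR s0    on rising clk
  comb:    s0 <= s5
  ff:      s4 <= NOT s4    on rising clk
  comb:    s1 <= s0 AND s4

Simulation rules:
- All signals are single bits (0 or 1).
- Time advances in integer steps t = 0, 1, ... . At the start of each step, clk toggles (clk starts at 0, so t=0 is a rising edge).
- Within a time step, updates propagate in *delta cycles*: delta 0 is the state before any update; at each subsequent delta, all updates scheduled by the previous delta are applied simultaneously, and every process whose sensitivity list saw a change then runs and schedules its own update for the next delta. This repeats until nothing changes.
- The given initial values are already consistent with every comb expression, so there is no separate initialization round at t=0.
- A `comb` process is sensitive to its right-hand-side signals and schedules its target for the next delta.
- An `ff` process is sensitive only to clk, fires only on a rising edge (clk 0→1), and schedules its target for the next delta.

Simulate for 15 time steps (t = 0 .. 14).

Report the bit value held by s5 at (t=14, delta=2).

[bits: s1,clk,s4,s5,s0]
t=0: Δ0=00000 Δ1=01000 Δ2=01100 | 2Δ
t=1: Δ0=01100 Δ1=00100 | 1Δ
t=2: Δ0=00100 Δ1=01100 Δ2=01010 Δ3=01011 | 3Δ
t=3: Δ0=01011 Δ1=00011 | 1Δ
t=4: Δ0=00011 Δ1=01011 Δ2=01111 Δ3=11111 | 3Δ
t=5: Δ0=11111 Δ1=10111 | 1Δ
t=6: Δ0=10111 Δ1=11111 Δ2=11001 Δ3=01000 | 3Δ
t=7: Δ0=01000 Δ1=00000 | 1Δ
t=8: Δ0=00000 Δ1=01000 Δ2=01100 | 2Δ
t=9: Δ0=01100 Δ1=00100 | 1Δ
t=10: Δ0=00100 Δ1=01100 Δ2=01010 Δ3=01011 | 3Δ
t=11: Δ0=01011 Δ1=00011 | 1Δ
t=12: Δ0=00011 Δ1=01011 Δ2=01111 Δ3=11111 | 3Δ
t=13: Δ0=11111 Δ1=10111 | 1Δ
t=14: Δ0=10111 Δ1=11111 Δ2=11001 Δ3=01000 | 3Δ

0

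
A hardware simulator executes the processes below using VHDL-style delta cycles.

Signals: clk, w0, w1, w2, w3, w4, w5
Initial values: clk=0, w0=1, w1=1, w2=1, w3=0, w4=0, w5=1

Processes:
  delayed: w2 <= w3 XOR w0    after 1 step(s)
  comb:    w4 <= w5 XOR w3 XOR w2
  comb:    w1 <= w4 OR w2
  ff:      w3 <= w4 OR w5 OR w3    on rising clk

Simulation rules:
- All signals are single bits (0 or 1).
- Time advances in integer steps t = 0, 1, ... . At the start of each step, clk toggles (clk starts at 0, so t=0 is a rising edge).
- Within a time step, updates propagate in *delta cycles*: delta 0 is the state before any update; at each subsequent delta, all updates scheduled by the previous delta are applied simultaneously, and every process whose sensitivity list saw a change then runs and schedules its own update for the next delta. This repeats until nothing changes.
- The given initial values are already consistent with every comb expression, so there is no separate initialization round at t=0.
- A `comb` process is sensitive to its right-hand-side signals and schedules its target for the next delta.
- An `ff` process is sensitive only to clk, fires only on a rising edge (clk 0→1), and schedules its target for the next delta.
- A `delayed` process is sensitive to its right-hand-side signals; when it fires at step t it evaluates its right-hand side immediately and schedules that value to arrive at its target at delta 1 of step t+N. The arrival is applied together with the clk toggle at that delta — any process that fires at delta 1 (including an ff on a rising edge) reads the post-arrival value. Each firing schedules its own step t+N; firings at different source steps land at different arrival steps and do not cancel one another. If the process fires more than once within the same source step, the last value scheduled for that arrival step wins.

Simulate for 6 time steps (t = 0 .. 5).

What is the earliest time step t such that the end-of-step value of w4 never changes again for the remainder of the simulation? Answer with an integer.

t0.Δ0 w3=0 clk=0 w5=1 w0=1 w1=1 w4=0 w2=1
t0.Δ1 w3=0 clk=1 w5=1 w0=1 w1=1 w4=0 w2=1
t0.Δ2 w3=1 clk=1 w5=1 w0=1 w1=1 w4=0 w2=1
t0.Δ3 w3=1 clk=1 w5=1 w0=1 w1=1 w4=1 w2=1
t1.Δ0 w3=1 clk=1 w5=1 w0=1 w1=1 w4=1 w2=1
t1.Δ1 w3=1 clk=0 w5=1 w0=1 w1=1 w4=1 w2=0
t1.Δ2 w3=1 clk=0 w5=1 w0=1 w1=1 w4=0 w2=0
t1.Δ3 w3=1 clk=0 w5=1 w0=1 w1=0 w4=0 w2=0
t2.Δ0 w3=1 clk=0 w5=1 w0=1 w1=0 w4=0 w2=0
t2.Δ1 w3=1 clk=1 w5=1 w0=1 w1=0 w4=0 w2=0
t3.Δ0 w3=1 clk=1 w5=1 w0=1 w1=0 w4=0 w2=0
t3.Δ1 w3=1 clk=0 w5=1 w0=1 w1=0 w4=0 w2=0
t4.Δ0 w3=1 clk=0 w5=1 w0=1 w1=0 w4=0 w2=0
t4.Δ1 w3=1 clk=1 w5=1 w0=1 w1=0 w4=0 w2=0
t5.Δ0 w3=1 clk=1 w5=1 w0=1 w1=0 w4=0 w2=0
t5.Δ1 w3=1 clk=0 w5=1 w0=1 w1=0 w4=0 w2=0

1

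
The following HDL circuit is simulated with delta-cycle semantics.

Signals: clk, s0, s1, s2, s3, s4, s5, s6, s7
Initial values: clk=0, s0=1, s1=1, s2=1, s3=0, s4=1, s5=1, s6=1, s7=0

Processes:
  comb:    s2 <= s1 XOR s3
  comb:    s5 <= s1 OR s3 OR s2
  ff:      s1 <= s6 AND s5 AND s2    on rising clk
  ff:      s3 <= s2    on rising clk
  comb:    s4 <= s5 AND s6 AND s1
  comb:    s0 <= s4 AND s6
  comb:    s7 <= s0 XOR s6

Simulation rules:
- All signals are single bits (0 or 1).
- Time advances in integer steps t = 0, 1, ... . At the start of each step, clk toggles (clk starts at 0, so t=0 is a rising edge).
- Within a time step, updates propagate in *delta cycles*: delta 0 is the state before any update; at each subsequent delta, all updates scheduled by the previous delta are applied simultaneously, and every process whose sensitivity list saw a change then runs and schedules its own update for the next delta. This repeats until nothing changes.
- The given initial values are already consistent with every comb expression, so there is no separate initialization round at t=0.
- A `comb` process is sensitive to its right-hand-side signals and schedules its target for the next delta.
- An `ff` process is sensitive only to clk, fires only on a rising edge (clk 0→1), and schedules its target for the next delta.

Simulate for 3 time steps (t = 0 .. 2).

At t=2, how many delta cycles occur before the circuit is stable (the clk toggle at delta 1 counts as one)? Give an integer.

5

[bits: s6,s5,s4,s7,clk,s3,s1,s2,s0]
t=0: Δ0=111000111 Δ1=111010111 Δ2=111011111 Δ3=111011101 | 3Δ
t=1: Δ0=111011101 Δ1=111001101 | 1Δ
t=2: Δ0=111001101 Δ1=111011101 Δ2=111010001 Δ3=100010001 Δ4=100010000 Δ5=100110000 | 5Δ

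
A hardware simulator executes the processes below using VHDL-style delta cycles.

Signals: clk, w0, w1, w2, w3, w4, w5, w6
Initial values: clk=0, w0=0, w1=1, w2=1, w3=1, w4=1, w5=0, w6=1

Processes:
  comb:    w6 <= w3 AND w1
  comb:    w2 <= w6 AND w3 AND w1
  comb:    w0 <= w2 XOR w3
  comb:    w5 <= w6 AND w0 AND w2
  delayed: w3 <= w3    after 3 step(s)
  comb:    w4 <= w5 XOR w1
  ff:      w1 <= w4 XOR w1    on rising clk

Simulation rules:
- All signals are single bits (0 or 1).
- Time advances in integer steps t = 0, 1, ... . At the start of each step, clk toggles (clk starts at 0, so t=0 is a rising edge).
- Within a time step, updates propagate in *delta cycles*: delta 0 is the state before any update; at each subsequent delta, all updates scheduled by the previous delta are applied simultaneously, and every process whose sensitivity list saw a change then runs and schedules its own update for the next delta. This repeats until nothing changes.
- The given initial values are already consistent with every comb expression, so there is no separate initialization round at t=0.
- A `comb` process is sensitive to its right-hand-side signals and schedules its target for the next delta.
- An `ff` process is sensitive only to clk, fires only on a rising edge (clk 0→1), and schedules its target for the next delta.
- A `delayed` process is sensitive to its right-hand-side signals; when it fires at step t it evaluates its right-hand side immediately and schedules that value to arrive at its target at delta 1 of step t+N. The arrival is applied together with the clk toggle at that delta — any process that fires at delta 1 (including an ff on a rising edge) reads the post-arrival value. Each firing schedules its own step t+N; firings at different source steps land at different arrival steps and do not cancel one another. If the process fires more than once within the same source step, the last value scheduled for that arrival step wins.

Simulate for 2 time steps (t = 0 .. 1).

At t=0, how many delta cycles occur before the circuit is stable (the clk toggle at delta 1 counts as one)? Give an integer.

4

[bits: clk,w0,w3,w1,w6,w2,w4,w5]
t=0: Δ0=00111110 Δ1=10111110 Δ2=10101110 Δ3=10100000 Δ4=11100000 | 4Δ
t=1: Δ0=11100000 Δ1=01100000 | 1Δ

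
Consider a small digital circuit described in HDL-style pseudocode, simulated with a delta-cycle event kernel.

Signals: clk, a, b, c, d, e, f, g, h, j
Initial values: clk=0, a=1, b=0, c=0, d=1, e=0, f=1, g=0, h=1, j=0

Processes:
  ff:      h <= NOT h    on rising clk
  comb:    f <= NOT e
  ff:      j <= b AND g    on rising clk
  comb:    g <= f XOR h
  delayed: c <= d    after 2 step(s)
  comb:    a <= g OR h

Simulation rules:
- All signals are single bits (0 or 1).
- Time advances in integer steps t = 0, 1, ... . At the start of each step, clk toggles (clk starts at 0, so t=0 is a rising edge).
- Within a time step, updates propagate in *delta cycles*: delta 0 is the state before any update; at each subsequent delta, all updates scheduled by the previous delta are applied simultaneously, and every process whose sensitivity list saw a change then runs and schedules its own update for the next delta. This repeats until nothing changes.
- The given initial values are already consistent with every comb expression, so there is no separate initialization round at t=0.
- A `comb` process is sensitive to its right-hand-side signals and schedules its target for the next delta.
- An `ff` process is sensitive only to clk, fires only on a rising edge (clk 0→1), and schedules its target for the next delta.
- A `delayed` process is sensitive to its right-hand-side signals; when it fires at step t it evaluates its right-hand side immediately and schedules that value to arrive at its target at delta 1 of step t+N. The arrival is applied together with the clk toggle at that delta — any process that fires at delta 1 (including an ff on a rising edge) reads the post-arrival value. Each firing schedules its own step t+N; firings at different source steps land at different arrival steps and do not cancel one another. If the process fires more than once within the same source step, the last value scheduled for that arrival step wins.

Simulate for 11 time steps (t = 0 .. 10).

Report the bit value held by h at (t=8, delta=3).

0

t=0 Δ0: clk=0 b=0 j=0 d=1 h=1 e=0 f=1 a=1 g=0 c=0
  Δ1: clk:0→1
  Δ2: h:1→0
  Δ3: a:1→0, g:0→1
  Δ4: a:0→1
  (4Δ to stable)
t=1 Δ0: clk=1 b=0 j=0 d=1 h=0 e=0 f=1 a=1 g=1 c=0
  Δ1: clk:1→0
  (1Δ to stable)
t=2 Δ0: clk=0 b=0 j=0 d=1 h=0 e=0 f=1 a=1 g=1 c=0
  Δ1: clk:0→1
  Δ2: h:0→1
  Δ3: g:1→0
  (3Δ to stable)
t=3 Δ0: clk=1 b=0 j=0 d=1 h=1 e=0 f=1 a=1 g=0 c=0
  Δ1: clk:1→0
  (1Δ to stable)
t=4 Δ0: clk=0 b=0 j=0 d=1 h=1 e=0 f=1 a=1 g=0 c=0
  Δ1: clk:0→1
  Δ2: h:1→0
  Δ3: a:1→0, g:0→1
  Δ4: a:0→1
  (4Δ to stable)
t=5 Δ0: clk=1 b=0 j=0 d=1 h=0 e=0 f=1 a=1 g=1 c=0
  Δ1: clk:1→0
  (1Δ to stable)
t=6 Δ0: clk=0 b=0 j=0 d=1 h=0 e=0 f=1 a=1 g=1 c=0
  Δ1: clk:0→1
  Δ2: h:0→1
  Δ3: g:1→0
  (3Δ to stable)
t=7 Δ0: clk=1 b=0 j=0 d=1 h=1 e=0 f=1 a=1 g=0 c=0
  Δ1: clk:1→0
  (1Δ to stable)
t=8 Δ0: clk=0 b=0 j=0 d=1 h=1 e=0 f=1 a=1 g=0 c=0
  Δ1: clk:0→1
  Δ2: h:1→0
  Δ3: a:1→0, g:0→1
  Δ4: a:0→1
  (4Δ to stable)
t=9 Δ0: clk=1 b=0 j=0 d=1 h=0 e=0 f=1 a=1 g=1 c=0
  Δ1: clk:1→0
  (1Δ to stable)
t=10 Δ0: clk=0 b=0 j=0 d=1 h=0 e=0 f=1 a=1 g=1 c=0
  Δ1: clk:0→1
  Δ2: h:0→1
  Δ3: g:1→0
  (3Δ to stable)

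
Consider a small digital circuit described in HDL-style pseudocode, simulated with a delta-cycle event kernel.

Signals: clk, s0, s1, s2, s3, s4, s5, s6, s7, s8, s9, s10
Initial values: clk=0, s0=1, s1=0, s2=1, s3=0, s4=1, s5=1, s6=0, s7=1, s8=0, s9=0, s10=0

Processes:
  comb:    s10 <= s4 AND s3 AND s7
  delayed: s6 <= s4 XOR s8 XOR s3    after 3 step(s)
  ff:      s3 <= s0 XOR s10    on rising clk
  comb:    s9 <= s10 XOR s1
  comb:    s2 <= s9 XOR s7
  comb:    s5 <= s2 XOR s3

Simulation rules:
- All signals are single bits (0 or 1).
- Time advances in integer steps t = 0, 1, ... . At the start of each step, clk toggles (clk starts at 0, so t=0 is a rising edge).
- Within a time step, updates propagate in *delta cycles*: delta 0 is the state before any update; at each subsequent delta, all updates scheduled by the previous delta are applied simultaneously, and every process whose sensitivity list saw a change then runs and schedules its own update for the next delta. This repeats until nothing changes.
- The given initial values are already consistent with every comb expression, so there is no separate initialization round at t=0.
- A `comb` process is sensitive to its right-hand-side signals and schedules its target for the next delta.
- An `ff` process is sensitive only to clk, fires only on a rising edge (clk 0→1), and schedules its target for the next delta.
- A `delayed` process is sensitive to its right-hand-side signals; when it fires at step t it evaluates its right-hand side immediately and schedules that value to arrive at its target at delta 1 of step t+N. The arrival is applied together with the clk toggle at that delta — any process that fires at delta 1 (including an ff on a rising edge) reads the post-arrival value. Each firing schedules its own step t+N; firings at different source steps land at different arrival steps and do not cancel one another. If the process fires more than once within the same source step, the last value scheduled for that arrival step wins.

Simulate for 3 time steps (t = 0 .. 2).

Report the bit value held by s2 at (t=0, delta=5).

t=0 Δ0: s2=1 clk=0 s1=0 s8=0 s9=0 s7=1 s3=0 s10=0 s6=0 s5=1 s0=1 s4=1
  Δ1: clk:0→1
  Δ2: s3:0→1
  Δ3: s10:0→1, s5:1→0
  Δ4: s9:0→1
  Δ5: s2:1→0
  Δ6: s5:0→1
  (6Δ to stable)
t=1 Δ0: s2=0 clk=1 s1=0 s8=0 s9=1 s7=1 s3=1 s10=1 s6=0 s5=1 s0=1 s4=1
  Δ1: clk:1→0
  (1Δ to stable)
t=2 Δ0: s2=0 clk=0 s1=0 s8=0 s9=1 s7=1 s3=1 s10=1 s6=0 s5=1 s0=1 s4=1
  Δ1: clk:0→1
  Δ2: s3:1→0
  Δ3: s10:1→0, s5:1→0
  Δ4: s9:1→0
  Δ5: s2:0→1
  Δ6: s5:0→1
  (6Δ to stable)

0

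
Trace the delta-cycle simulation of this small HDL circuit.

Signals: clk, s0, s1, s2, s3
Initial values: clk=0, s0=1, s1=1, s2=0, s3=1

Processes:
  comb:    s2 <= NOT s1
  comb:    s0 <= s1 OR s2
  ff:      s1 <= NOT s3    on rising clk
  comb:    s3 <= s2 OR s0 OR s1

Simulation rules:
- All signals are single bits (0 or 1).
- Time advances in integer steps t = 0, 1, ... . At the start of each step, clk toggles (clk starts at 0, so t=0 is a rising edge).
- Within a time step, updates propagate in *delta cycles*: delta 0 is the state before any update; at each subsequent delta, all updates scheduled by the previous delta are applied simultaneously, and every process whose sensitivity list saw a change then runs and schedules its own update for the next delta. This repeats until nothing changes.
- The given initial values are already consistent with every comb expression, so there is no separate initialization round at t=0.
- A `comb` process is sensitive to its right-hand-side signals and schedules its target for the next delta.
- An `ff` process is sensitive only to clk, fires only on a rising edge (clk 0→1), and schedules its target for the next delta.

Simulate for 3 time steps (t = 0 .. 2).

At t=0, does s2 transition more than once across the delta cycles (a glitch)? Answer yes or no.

no

t=0 Δ0: s0=1 clk=0 s2=0 s1=1 s3=1
  Δ1: clk:0→1
  Δ2: s1:1→0
  Δ3: s0:1→0, s2:0→1
  Δ4: s0:0→1
  (4Δ to stable)
t=1 Δ0: s0=1 clk=1 s2=1 s1=0 s3=1
  Δ1: clk:1→0
  (1Δ to stable)
t=2 Δ0: s0=1 clk=0 s2=1 s1=0 s3=1
  Δ1: clk:0→1
  (1Δ to stable)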